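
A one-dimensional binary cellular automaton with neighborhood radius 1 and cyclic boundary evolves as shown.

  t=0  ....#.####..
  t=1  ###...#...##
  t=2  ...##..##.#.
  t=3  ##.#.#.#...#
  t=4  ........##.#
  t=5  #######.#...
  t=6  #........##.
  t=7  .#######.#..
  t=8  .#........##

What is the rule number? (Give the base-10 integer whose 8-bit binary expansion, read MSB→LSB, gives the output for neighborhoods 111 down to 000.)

  ###|.  b7=0 t=0,i=7
  ##.|.  b6=0 t=0,i=9
  #.#|.  b5=0 t=0,i=5
  #..|#  b4=1 t=0,i=10
  .##|#  b3=1 t=0,i=6
  .#.|.  b2=0 t=0,i=4
  ..#|.  b1=0 t=0,i=3
  ...|#  b0=1 t=0,i=0
  bits 00011001 = 25

25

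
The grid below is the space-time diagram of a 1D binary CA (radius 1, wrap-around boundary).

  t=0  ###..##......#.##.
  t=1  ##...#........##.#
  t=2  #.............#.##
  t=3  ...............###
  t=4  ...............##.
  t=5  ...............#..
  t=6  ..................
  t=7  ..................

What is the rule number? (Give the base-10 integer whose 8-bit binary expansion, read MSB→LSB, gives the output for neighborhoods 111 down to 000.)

168

  ###|#  b7=1 t=0,i=1
  ##.|.  b6=0 t=0,i=2
  #.#|#  b5=1 t=0,i=14
  #..|.  b4=0 t=0,i=3
  .##|#  b3=1 t=0,i=0
  .#.|.  b2=0 t=0,i=13
  ..#|.  b1=0 t=0,i=4
  ...|.  b0=0 t=0,i=8
  bits 10101000 = 168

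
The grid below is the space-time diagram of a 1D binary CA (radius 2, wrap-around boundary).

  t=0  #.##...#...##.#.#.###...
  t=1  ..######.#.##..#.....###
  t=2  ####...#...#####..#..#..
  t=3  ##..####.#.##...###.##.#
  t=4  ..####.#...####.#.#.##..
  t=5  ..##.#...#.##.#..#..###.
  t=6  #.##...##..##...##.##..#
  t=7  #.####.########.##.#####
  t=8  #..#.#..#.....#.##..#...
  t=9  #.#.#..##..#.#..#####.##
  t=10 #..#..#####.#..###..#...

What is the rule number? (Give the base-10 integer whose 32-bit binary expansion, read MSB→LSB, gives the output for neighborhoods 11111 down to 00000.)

592360661

  ##### -> .   bit 31 = 0  t=1,i=4
  ####. -> .   bit 30 = 0  t=1,i=6
  ###.# -> #   bit 29 = 1  t=1,i=7
  ###.. -> .   bit 28 = 0  t=0,i=20
  ##.## -> .   bit 27 = 0  t=3,i=19
  ##.#. -> .   bit 26 = 0  t=0,i=13
  ##..# -> #   bit 25 = 1  t=1,i=0
  ##... -> #   bit 24 = 1  t=0,i=4
  #.### -> .   bit 23 = 0  t=0,i=18
  #.##. -> #   bit 22 = 1  t=0,i=2
  #.#.# -> .   bit 21 = 0  t=0,i=14
  #.#.. -> .   bit 20 = 0  t=4,i=7
  #..## -> #   bit 19 = 1  t=1,i=1
  #..#. -> #   bit 18 = 1  t=1,i=14
  #...# -> #   bit 17 = 1  t=0,i=5
  #.... -> .   bit 16 = 0  t=1,i=17
  .#### -> #   bit 15 = 1  t=1,i=3
  .###. -> .   bit 14 = 0  t=0,i=19
  .##.# -> #   bit 13 = 1  t=0,i=12
  .##.. -> #   bit 12 = 1  t=0,i=3
  .#.## -> .   bit 11 = 0  t=0,i=1
  .#.#. -> #   bit 10 = 1  t=0,i=15
  .#..# -> .   bit 9 = 0  t=2,i=19
  .#... -> .   bit 8 = 0  t=0,i=8
  ..### -> #   bit 7 = 1  t=1,i=2
  ..##. -> #   bit 6 = 1  t=0,i=11
  ..#.# -> .   bit 5 = 0  t=0,i=0
  ..#.. -> #   bit 4 = 1  t=0,i=7
  ...## -> .   bit 3 = 0  t=0,i=10
  ...#. -> #   bit 2 = 1  t=0,i=6
  ....# -> .   bit 1 = 0  t=1,i=19
  ..... -> #   bit 0 = 1  t=1,i=18
  bits 00100011010011101011010011010101 = 592360661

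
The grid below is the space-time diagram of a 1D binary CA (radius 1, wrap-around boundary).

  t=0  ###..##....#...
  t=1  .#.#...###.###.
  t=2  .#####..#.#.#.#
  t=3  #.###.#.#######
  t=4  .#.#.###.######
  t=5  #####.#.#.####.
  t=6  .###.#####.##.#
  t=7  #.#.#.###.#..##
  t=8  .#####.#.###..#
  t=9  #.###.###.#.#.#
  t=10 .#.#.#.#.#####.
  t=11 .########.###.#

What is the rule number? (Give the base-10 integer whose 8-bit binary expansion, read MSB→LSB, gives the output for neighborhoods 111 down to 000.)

181

  nb ###: next=#  (t=0,i=1, bit7=1)
  nb ##.: next=.  (t=0,i=2, bit6=0)
  nb #.#: next=#  (t=1,i=2, bit5=1)
  nb #..: next=#  (t=0,i=3, bit4=1)
  nb .##: next=.  (t=0,i=0, bit3=0)
  nb .#.: next=#  (t=0,i=11, bit2=1)
  nb ..#: next=.  (t=0,i=4, bit1=0)
  nb ...: next=#  (t=0,i=8, bit0=1)
  bits 10110101 = 181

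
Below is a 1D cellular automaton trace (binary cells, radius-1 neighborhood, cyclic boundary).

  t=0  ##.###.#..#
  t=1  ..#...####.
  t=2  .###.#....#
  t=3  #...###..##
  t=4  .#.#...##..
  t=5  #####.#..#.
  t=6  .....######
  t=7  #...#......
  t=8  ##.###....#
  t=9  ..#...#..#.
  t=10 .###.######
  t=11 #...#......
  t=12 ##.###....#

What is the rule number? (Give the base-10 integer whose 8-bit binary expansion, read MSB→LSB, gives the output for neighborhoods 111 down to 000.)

  [7] ### => .  t=0,i=0
  [6] ##. => .  t=0,i=1
  [5] #.# => #  t=0,i=2
  [4] #.. => #  t=0,i=8
  [3] .## => .  t=0,i=3
  [2] .#. => #  t=0,i=7
  [1] ..# => #  t=0,i=9
  [0] ... => .  t=1,i=0
  bits 00110110 = 54

54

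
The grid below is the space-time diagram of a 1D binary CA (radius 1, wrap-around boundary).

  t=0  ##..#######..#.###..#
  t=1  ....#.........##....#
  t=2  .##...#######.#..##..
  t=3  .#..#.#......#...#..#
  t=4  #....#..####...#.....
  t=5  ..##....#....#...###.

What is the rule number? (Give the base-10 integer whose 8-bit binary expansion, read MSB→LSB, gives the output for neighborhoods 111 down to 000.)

  nb ###: next=.  (t=0,i=0, bit7=0)
  nb ##.: next=.  (t=0,i=1, bit6=0)
  nb #.#: next=#  (t=0,i=14, bit5=1)
  nb #..: next=.  (t=0,i=2, bit4=0)
  nb .##: next=#  (t=0,i=4, bit3=1)
  nb .#.: next=.  (t=0,i=13, bit2=0)
  nb ..#: next=.  (t=0,i=3, bit1=0)
  nb ...: next=#  (t=1,i=1, bit0=1)
  bits 00101001 = 41

41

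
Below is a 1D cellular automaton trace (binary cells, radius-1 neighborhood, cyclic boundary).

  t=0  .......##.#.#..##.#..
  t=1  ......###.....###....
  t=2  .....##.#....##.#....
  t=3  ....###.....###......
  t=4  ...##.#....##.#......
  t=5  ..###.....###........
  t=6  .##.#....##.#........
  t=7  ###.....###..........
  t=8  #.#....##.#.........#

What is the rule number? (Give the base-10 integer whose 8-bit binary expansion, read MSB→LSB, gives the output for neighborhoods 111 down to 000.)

74

  [7] ### => .  t=1,i=7
  [6] ##. => #  t=0,i=8
  [5] #.# => .  t=0,i=9
  [4] #.. => .  t=0,i=13
  [3] .## => #  t=0,i=7
  [2] .#. => .  t=0,i=10
  [1] ..# => #  t=0,i=6
  [0] ... => .  t=0,i=0
  bits 01001010 = 74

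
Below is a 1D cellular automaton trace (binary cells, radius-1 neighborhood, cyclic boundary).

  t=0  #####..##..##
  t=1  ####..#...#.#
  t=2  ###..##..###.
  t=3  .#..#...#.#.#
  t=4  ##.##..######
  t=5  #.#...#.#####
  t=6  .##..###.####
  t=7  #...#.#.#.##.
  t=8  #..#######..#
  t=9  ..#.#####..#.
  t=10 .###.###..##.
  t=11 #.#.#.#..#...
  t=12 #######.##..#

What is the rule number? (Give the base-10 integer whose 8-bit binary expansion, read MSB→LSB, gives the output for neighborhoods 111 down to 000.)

  ### -> #   bit 7 = 1  t=0,i=0
  ##. -> .   bit 6 = 0  t=0,i=4
  #.# -> #   bit 5 = 1  t=1,i=11
  #.. -> .   bit 4 = 0  t=0,i=5
  .## -> .   bit 3 = 0  t=0,i=7
  .#. -> #   bit 2 = 1  t=1,i=6
  ..# -> #   bit 1 = 1  t=0,i=6
  ... -> .   bit 0 = 0  t=1,i=8
  bits 10100110 = 166

166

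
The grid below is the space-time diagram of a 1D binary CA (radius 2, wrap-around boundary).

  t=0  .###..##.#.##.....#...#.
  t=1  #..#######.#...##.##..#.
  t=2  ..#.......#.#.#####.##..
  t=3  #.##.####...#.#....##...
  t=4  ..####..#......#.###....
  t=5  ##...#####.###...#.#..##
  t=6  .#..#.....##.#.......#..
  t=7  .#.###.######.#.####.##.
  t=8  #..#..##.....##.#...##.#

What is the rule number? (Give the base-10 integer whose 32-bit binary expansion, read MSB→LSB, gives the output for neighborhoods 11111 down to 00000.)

  nb #####: next=.  (t=1,i=5, bit31=0)
  nb ####.: next=.  (t=1,i=8, bit30=0)
  nb ###.#: next=.  (t=1,i=9, bit29=0)
  nb ###..: next=#  (t=0,i=3, bit28=1)
  nb ##.##: next=#  (t=1,i=17, bit27=1)
  nb ##.#.: next=#  (t=0,i=8, bit26=1)
  nb ##..#: next=#  (t=0,i=4, bit25=1)
  nb ##...: next=.  (t=0,i=13, bit24=0)
  nb #.###: next=#  (t=2,i=14, bit23=1)
  nb #.##.: next=#  (t=0,i=11, bit22=1)
  nb #.#.#: next=#  (t=0,i=9, bit21=1)
  nb #.#..: next=.  (t=1,i=0, bit20=0)
  nb #..##: next=#  (t=0,i=0, bit19=1)
  nb #..#.: next=#  (t=1,i=21, bit18=1)
  nb #...#: next=.  (t=0,i=20, bit17=0)
  nb #....: next=.  (t=0,i=14, bit16=0)
  nb .####: next=.  (t=1,i=4, bit15=0)
  nb .###.: next=.  (t=0,i=2, bit14=0)
  nb .##.#: next=#  (t=0,i=7, bit13=1)
  nb .##..: next=.  (t=0,i=12, bit12=0)
  nb .#.##: next=.  (t=0,i=10, bit11=0)
  nb .#.#.: next=.  (t=1,i=23, bit10=0)
  nb .#..#: next=.  (t=0,i=23, bit9=0)
  nb .#...: next=#  (t=0,i=19, bit8=1)
  nb ..###: next=.  (t=0,i=1, bit7=0)
  nb ..##.: next=#  (t=0,i=6, bit6=1)
  nb ..#.#: next=.  (t=1,i=22, bit5=0)
  nb ..#..: next=#  (t=0,i=18, bit4=1)
  nb ...##: next=#  (t=1,i=14, bit3=1)
  nb ...#.: next=.  (t=0,i=17, bit2=0)
  nb ....#: next=#  (t=0,i=16, bit1=1)
  nb .....: next=#  (t=0,i=15, bit0=1)
  bits 00011110111011000010000101011011 = 518791515

518791515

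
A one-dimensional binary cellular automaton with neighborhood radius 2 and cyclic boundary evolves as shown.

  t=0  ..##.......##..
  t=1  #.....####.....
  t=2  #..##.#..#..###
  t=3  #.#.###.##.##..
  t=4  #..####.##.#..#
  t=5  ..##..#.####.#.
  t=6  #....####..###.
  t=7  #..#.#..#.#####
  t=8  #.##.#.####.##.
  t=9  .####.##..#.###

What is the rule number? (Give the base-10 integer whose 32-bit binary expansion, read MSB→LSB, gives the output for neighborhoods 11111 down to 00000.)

  nb #####: next=#  (t=7,i=12, bit31=1)
  nb ####.: next=.  (t=1,i=8, bit30=0)
  nb ###.#: next=#  (t=3,i=6, bit29=1)
  nb ###..: next=#  (t=1,i=9, bit28=1)
  nb ##.##: next=.  (t=3,i=7, bit27=0)
  nb ##.#.: next=#  (t=2,i=5, bit26=1)
  nb ##..#: next=.  (t=2,i=1, bit25=0)
  nb ##...: next=.  (t=0,i=4, bit24=0)
  nb #.###: next=#  (t=3,i=4, bit23=1)
  nb #.##.: next=#  (t=3,i=8, bit22=1)
  nb #.#.#: next=.  (t=3,i=2, bit21=0)
  nb #.#..: next=#  (t=2,i=6, bit20=1)
  nb #..##: next=#  (t=2,i=2, bit19=1)
  nb #..#.: next=#  (t=2,i=8, bit18=1)
  nb #...#: next=#  (t=5,i=0, bit17=1)
  nb #....: next=.  (t=0,i=5, bit16=0)
  nb .####: next=.  (t=1,i=7, bit15=0)
  nb .###.: next=#  (t=3,i=5, bit14=1)
  nb .##.#: next=#  (t=2,i=4, bit13=1)
  nb .##..: next=.  (t=0,i=3, bit12=0)
  nb .#.##: next=#  (t=3,i=3, bit11=1)
  nb .#.#.: next=.  (t=3,i=1, bit10=0)
  nb .#..#: next=.  (t=2,i=7, bit9=0)
  nb .#...: next=.  (t=1,i=1, bit8=0)
  nb ..###: next=#  (t=1,i=6, bit7=1)
  nb ..##.: next=.  (t=0,i=2, bit6=0)
  nb ..#.#: next=#  (t=3,i=0, bit5=1)
  nb ..#..: next=#  (t=1,i=0, bit4=1)
  nb ...##: next=.  (t=0,i=1, bit3=0)
  nb ...#.: next=#  (t=1,i=14, bit2=1)
  nb ....#: next=#  (t=0,i=0, bit1=1)
  nb .....: next=#  (t=0,i=6, bit0=1)
  bits 10110100110111100110100010110111 = 3034474679

3034474679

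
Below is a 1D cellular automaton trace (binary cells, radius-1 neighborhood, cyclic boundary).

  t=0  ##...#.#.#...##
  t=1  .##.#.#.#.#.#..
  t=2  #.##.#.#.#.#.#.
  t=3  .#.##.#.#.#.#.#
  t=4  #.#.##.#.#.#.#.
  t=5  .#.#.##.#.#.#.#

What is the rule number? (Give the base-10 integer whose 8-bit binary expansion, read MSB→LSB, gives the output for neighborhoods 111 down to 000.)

114

  nb ###: next=.  (t=0,i=0, bit7=0)
  nb ##.: next=#  (t=0,i=1, bit6=1)
  nb #.#: next=#  (t=0,i=6, bit5=1)
  nb #..: next=#  (t=0,i=2, bit4=1)
  nb .##: next=.  (t=0,i=13, bit3=0)
  nb .#.: next=.  (t=0,i=5, bit2=0)
  nb ..#: next=#  (t=0,i=4, bit1=1)
  nb ...: next=.  (t=0,i=3, bit0=0)
  bits 01110010 = 114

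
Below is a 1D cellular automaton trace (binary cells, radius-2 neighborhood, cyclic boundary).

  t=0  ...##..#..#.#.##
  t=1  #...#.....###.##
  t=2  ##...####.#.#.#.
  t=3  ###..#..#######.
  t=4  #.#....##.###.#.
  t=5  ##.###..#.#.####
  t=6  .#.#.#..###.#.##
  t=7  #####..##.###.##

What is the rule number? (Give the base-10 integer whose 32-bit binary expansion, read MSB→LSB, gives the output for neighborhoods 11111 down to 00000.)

3051959715

  #####|#  b31=1 t=3,i=10
  ####.|.  b30=0 t=2,i=7
  ###.#|#  b29=1 t=1,i=12
  ###..|#  b28=1 t=1,i=0
  ##.##|.  b27=0 t=1,i=13
  ##.#.|#  b26=1 t=2,i=9
  ##..#|.  b25=0 t=0,i=5
  ##...|#  b24=1 t=0,i=0
  #.###|#  b23=1 t=1,i=14
  #.##.|#  b22=1 t=0,i=14
  #.#.#|#  b21=1 t=0,i=12
  #.#..|.  b20=0 t=4,i=2
  #..##|#  b19=1 t=3,i=7
  #..#.|.  b18=0 t=0,i=6
  #...#|.  b17=0 t=0,i=1
  #....|#  b16=1 t=1,i=6
  .####|.  b15=0 t=2,i=6
  .###.|.  b14=0 t=1,i=11
  .##.#|#  b13=1 t=4,i=8
  .##..|#  b12=1 t=0,i=4
  .#.##|.  b11=0 t=0,i=13
  .#.#.|#  b10=1 t=0,i=11
  .#..#|.  b9=0 t=0,i=8
  .#...|#  b8=1 t=1,i=5
  ..###|#  b7=1 t=1,i=10
  ..##.|.  b6=0 t=0,i=3
  ..#.#|#  b5=1 t=0,i=10
  ..#..|.  b4=0 t=0,i=7
  ...##|.  b3=0 t=0,i=2
  ...#.|.  b2=0 t=1,i=3
  ....#|#  b1=1 t=1,i=8
  .....|#  b0=1 t=1,i=7
  bits 10110101111010010011010110100011 = 3051959715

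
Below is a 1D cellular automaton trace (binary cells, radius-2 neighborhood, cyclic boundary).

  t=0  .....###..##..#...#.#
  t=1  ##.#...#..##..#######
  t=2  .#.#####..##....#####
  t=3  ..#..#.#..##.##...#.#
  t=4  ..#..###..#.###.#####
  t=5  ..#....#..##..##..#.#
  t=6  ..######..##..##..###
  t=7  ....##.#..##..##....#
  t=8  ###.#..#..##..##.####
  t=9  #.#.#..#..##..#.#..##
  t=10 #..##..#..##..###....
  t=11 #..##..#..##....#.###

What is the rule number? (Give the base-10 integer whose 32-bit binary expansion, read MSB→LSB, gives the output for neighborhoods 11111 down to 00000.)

3092454774

  nb #####: next=#  (t=1,i=16, bit31=1)
  nb ####.: next=.  (t=1,i=0, bit30=0)
  nb ###.#: next=#  (t=1,i=1, bit29=1)
  nb ###..: next=#  (t=0,i=7, bit28=1)
  nb ##.##: next=#  (t=3,i=12, bit27=1)
  nb ##.#.: next=.  (t=1,i=2, bit26=0)
  nb ##..#: next=.  (t=0,i=8, bit25=0)
  nb ##...: next=.  (t=2,i=12, bit24=0)
  nb #.###: next=.  (t=2,i=3, bit23=0)
  nb #.##.: next=#  (t=3,i=13, bit22=1)
  nb #.#.#: next=.  (t=2,i=1, bit21=0)
  nb #.#..: next=#  (t=0,i=20, bit20=1)
  nb #..##: next=.  (t=0,i=9, bit19=0)
  nb #..#.: next=.  (t=0,i=13, bit18=0)
  nb #...#: next=#  (t=0,i=16, bit17=1)
  nb #....: next=#  (t=0,i=1, bit16=1)
  nb .####: next=.  (t=1,i=15, bit15=0)
  nb .###.: next=.  (t=0,i=6, bit14=0)
  nb .##.#: next=.  (t=3,i=11, bit13=0)
  nb .##..: next=#  (t=0,i=11, bit12=1)
  nb .#.##: next=#  (t=2,i=2, bit11=1)
  nb .#.#.: next=#  (t=0,i=19, bit10=1)
  nb .#..#: next=.  (t=1,i=8, bit9=0)
  nb .#...: next=#  (t=0,i=0, bit8=1)
  nb ..###: next=.  (t=0,i=5, bit7=0)
  nb ..##.: next=#  (t=0,i=10, bit6=1)
  nb ..#.#: next=#  (t=0,i=18, bit5=1)
  nb ..#..: next=#  (t=0,i=14, bit4=1)
  nb ...##: next=.  (t=0,i=4, bit3=0)
  nb ...#.: next=#  (t=0,i=17, bit2=1)
  nb ....#: next=#  (t=0,i=3, bit1=1)
  nb .....: next=.  (t=0,i=2, bit0=0)
  bits 10111000010100110001110101110110 = 3092454774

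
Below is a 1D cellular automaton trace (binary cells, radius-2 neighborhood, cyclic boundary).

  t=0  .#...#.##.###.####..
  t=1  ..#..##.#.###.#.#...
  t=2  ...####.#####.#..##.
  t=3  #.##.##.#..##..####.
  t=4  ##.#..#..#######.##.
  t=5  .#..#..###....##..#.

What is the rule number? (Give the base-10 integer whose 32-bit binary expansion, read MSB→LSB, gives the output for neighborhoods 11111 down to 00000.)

1655274472

  ##### -> .   bit 31 = 0  t=2,i=10
  ####. -> #   bit 30 = 1  t=0,i=16
  ###.# -> #   bit 29 = 1  t=0,i=12
  ###.. -> .   bit 28 = 0  t=0,i=17
  ##.## -> .   bit 27 = 0  t=0,i=9
  ##.#. -> .   bit 26 = 0  t=1,i=7
  ##..# -> #   bit 25 = 1  t=3,i=13
  ##... -> .   bit 24 = 0  t=0,i=18
  #.### -> #   bit 23 = 1  t=0,i=10
  #.##. -> .   bit 22 = 0  t=0,i=7
  #.#.# -> #   bit 21 = 1  t=1,i=8
  #.#.. -> .   bit 20 = 0  t=1,i=16
  #..## -> #   bit 19 = 1  t=1,i=4
  #..#. -> .   bit 18 = 0  t=4,i=5
  #...# -> .   bit 17 = 0  t=0,i=3
  #.... -> #   bit 16 = 1  t=1,i=18
  .#### -> .   bit 15 = 0  t=0,i=15
  .###. -> #   bit 14 = 1  t=0,i=11
  .##.# -> #   bit 13 = 1  t=0,i=8
  .##.. -> #   bit 12 = 1  t=2,i=18
  .#.## -> #   bit 11 = 1  t=0,i=6
  .#.#. -> .   bit 10 = 0  t=1,i=15
  .#..# -> #   bit 9 = 1  t=1,i=3
  .#... -> #   bit 8 = 1  t=0,i=2
  ..### -> #   bit 7 = 1  t=2,i=3
  ..##. -> #   bit 6 = 1  t=1,i=5
  ..#.# -> #   bit 5 = 1  t=0,i=5
  ..#.. -> .   bit 4 = 0  t=0,i=1
  ...## -> #   bit 3 = 1  t=2,i=2
  ...#. -> .   bit 2 = 0  t=0,i=0
  ....# -> .   bit 1 = 0  t=1,i=0
  ..... -> .   bit 0 = 0  t=1,i=19
  bits 01100010101010010111101111101000 = 1655274472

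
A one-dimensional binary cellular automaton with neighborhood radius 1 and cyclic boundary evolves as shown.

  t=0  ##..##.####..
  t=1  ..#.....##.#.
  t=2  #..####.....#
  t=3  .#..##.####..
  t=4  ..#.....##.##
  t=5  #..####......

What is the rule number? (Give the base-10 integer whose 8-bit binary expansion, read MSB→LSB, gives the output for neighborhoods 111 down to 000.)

145

  nb ###: next=#  (t=0,i=8, bit7=1)
  nb ##.: next=.  (t=0,i=1, bit6=0)
  nb #.#: next=.  (t=0,i=6, bit5=0)
  nb #..: next=#  (t=0,i=2, bit4=1)
  nb .##: next=.  (t=0,i=0, bit3=0)
  nb .#.: next=.  (t=1,i=2, bit2=0)
  nb ..#: next=.  (t=0,i=3, bit1=0)
  nb ...: next=#  (t=1,i=0, bit0=1)
  bits 10010001 = 145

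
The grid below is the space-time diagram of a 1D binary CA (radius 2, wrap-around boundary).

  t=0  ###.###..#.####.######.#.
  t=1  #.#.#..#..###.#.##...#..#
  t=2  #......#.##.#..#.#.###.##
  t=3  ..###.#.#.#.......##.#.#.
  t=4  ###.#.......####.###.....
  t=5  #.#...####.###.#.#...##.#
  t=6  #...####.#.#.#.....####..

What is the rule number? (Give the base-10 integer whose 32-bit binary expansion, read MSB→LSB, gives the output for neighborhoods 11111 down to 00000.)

  ##### -> .   bit 31 = 0  t=0,i=18
  ####. -> .   bit 30 = 0  t=0,i=13
  ###.# -> #   bit 29 = 1  t=0,i=2
  ###.. -> .   bit 28 = 0  t=0,i=6
  ##.## -> .   bit 27 = 0  t=0,i=3
  ##.#. -> .   bit 26 = 0  t=0,i=22
  ##..# -> #   bit 25 = 1  t=0,i=7
  ##... -> .   bit 24 = 0  t=1,i=18
  #.### -> #   bit 23 = 1  t=0,i=0
  #.##. -> .   bit 22 = 0  t=1,i=16
  #.#.# -> .   bit 21 = 0  t=0,i=23
  #.#.. -> .   bit 20 = 0  t=1,i=4
  #..## -> #   bit 19 = 1  t=1,i=9
  #..#. -> .   bit 18 = 0  t=0,i=8
  #...# -> #   bit 17 = 1  t=1,i=19
  #.... -> #   bit 16 = 1  t=2,i=2
  .#### -> #   bit 15 = 1  t=0,i=12
  .###. -> .   bit 14 = 0  t=0,i=1
  .##.# -> #   bit 13 = 1  t=1,i=0
  .##.. -> #   bit 12 = 1  t=1,i=17
  .#.## -> #   bit 11 = 1  t=0,i=10
  .#.#. -> .   bit 10 = 0  t=1,i=3
  .#..# -> .   bit 9 = 0  t=1,i=5
  .#... -> .   bit 8 = 0  t=3,i=11
  ..### -> #   bit 7 = 1  t=1,i=10
  ..##. -> #   bit 6 = 1  t=1,i=24
  ..#.# -> .   bit 5 = 0  t=0,i=9
  ..#.. -> #   bit 4 = 1  t=1,i=7
  ...## -> #   bit 3 = 1  t=3,i=1
  ...#. -> #   bit 2 = 1  t=1,i=20
  ....# -> .   bit 1 = 0  t=2,i=5
  ..... -> #   bit 0 = 1  t=2,i=3
  bits 00100010100010111011100011011101 = 579582173

579582173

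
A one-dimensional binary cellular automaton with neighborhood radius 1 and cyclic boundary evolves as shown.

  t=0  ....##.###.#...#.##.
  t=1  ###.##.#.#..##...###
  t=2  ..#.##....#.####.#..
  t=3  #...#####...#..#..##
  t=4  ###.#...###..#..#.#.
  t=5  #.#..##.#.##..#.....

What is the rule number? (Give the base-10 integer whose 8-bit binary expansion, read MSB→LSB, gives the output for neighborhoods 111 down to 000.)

  nb ###: next=.  (t=0,i=8, bit7=0)
  nb ##.: next=#  (t=0,i=5, bit6=1)
  nb #.#: next=.  (t=0,i=6, bit5=0)
  nb #..: next=#  (t=0,i=12, bit4=1)
  nb .##: next=#  (t=0,i=4, bit3=1)
  nb .#.: next=.  (t=0,i=11, bit2=0)
  nb ..#: next=.  (t=0,i=3, bit1=0)
  nb ...: next=#  (t=0,i=0, bit0=1)
  bits 01011001 = 89

89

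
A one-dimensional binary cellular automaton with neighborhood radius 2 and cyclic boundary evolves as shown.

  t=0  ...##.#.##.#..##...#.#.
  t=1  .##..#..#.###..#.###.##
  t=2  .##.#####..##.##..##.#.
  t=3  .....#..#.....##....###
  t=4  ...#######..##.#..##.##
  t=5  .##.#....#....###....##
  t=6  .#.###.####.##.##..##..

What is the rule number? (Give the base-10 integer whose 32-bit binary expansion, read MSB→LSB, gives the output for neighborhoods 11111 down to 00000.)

878105406

  nb #####: next=.  (t=2,i=6, bit31=0)
  nb ####.: next=.  (t=2,i=7, bit30=0)
  nb ###.#: next=#  (t=1,i=19, bit29=1)
  nb ###..: next=#  (t=1,i=12, bit28=1)
  nb ##.##: next=.  (t=1,i=0, bit27=0)
  nb ##.#.: next=#  (t=0,i=5, bit26=1)
  nb ##..#: next=.  (t=1,i=3, bit25=0)
  nb ##...: next=.  (t=0,i=16, bit24=0)
  nb #.###: next=.  (t=1,i=10, bit23=0)
  nb #.##.: next=#  (t=0,i=8, bit22=1)
  nb #.#.#: next=.  (t=0,i=6, bit21=0)
  nb #.#..: next=#  (t=0,i=11, bit20=1)
  nb #..##: next=.  (t=0,i=13, bit19=0)
  nb #..#.: next=#  (t=1,i=4, bit18=1)
  nb #...#: next=#  (t=0,i=17, bit17=1)
  nb #....: next=.  (t=0,i=0, bit16=0)
  nb .####: next=#  (t=2,i=5, bit15=1)
  nb .###.: next=#  (t=1,i=11, bit14=1)
  nb .##.#: next=.  (t=0,i=4, bit13=0)
  nb .##..: next=#  (t=0,i=15, bit12=1)
  nb .#.##: next=.  (t=0,i=7, bit11=0)
  nb .#.#.: next=.  (t=0,i=20, bit10=0)
  nb .#..#: next=#  (t=0,i=12, bit9=1)
  nb .#...: next=#  (t=0,i=22, bit8=1)
  nb ..###: next=.  (t=3,i=20, bit7=0)
  nb ..##.: next=.  (t=0,i=3, bit6=0)
  nb ..#.#: next=#  (t=0,i=19, bit5=1)
  nb ..#..: next=#  (t=1,i=5, bit4=1)
  nb ...##: next=#  (t=0,i=2, bit3=1)
  nb ...#.: next=#  (t=0,i=18, bit2=1)
  nb ....#: next=#  (t=0,i=1, bit1=1)
  nb .....: next=.  (t=3,i=2, bit0=0)
  bits 00110100010101101101001100111110 = 878105406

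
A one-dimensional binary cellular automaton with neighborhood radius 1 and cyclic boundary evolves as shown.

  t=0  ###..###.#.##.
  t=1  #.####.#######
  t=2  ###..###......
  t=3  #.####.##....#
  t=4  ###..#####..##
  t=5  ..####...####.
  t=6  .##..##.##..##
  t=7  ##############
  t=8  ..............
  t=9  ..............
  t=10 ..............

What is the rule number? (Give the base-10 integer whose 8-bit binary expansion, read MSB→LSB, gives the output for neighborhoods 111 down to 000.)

  nb ###: next=.  (t=0,i=1, bit7=0)
  nb ##.: next=#  (t=0,i=2, bit6=1)
  nb #.#: next=#  (t=0,i=8, bit5=1)
  nb #..: next=#  (t=0,i=3, bit4=1)
  nb .##: next=#  (t=0,i=0, bit3=1)
  nb .#.: next=#  (t=0,i=9, bit2=1)
  nb ..#: next=#  (t=0,i=4, bit1=1)
  nb ...: next=.  (t=2,i=9, bit0=0)
  bits 01111110 = 126

126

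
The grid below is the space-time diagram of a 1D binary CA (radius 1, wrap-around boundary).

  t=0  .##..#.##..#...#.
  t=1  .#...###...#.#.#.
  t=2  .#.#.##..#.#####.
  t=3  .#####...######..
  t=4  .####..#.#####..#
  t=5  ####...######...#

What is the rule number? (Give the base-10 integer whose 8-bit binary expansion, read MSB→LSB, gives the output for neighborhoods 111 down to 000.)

173

  ### -> #   bit 7 = 1  t=1,i=6
  ##. -> .   bit 6 = 0  t=0,i=2
  #.# -> #   bit 5 = 1  t=0,i=6
  #.. -> .   bit 4 = 0  t=0,i=3
  .## -> #   bit 3 = 1  t=0,i=1
  .#. -> #   bit 2 = 1  t=0,i=5
  ..# -> .   bit 1 = 0  t=0,i=0
  ... -> #   bit 0 = 1  t=0,i=13
  bits 10101101 = 173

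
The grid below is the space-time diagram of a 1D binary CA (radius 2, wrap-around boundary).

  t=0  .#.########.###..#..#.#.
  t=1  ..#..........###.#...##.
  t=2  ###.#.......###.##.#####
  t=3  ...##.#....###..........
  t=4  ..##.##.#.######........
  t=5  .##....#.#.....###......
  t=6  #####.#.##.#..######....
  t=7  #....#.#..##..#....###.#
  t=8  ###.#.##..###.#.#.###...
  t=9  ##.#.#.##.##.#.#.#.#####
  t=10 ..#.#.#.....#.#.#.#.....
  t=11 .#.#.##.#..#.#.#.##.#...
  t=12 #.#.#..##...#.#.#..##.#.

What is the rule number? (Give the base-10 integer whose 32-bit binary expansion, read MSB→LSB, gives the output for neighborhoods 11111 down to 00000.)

  ##### -> .   bit 31 = 0  t=0,i=5
  ####. -> .   bit 30 = 0  t=0,i=9
  ###.# -> .   bit 29 = 0  t=0,i=10
  ###.. -> #   bit 28 = 1  t=0,i=14
  ##.## -> .   bit 27 = 0  t=0,i=11
  ##.#. -> #   bit 26 = 1  t=1,i=16
  ##..# -> #   bit 25 = 1  t=0,i=15
  ##... -> #   bit 24 = 1  t=1,i=23
  #.### -> .   bit 23 = 0  t=0,i=3
  #.##. -> .   bit 22 = 0  t=2,i=16
  #.#.# -> .   bit 21 = 0  t=4,i=8
  #.#.. -> #   bit 20 = 1  t=0,i=22
  #..## -> .   bit 19 = 0  t=6,i=13
  #..#. -> .   bit 18 = 0  t=0,i=0
  #...# -> #   bit 17 = 1  t=1,i=0
  #.... -> #   bit 16 = 1  t=1,i=4
  .#### -> .   bit 15 = 0  t=0,i=4
  .###. -> #   bit 14 = 1  t=0,i=13
  .##.# -> .   bit 13 = 0  t=2,i=17
  .##.. -> #   bit 12 = 1  t=1,i=22
  .#.## -> #   bit 11 = 1  t=0,i=2
  .#.#. -> #   bit 10 = 1  t=0,i=21
  .#..# -> .   bit 9 = 0  t=0,i=18
  .#... -> .   bit 8 = 0  t=1,i=3
  ..### -> #   bit 7 = 1  t=1,i=13
  ..##. -> #   bit 6 = 1  t=1,i=21
  ..#.# -> .   bit 5 = 0  t=0,i=1
  ..#.. -> #   bit 4 = 1  t=0,i=17
  ...## -> #   bit 3 = 1  t=1,i=12
  ...#. -> #   bit 2 = 1  t=1,i=1
  ....# -> .   bit 1 = 0  t=1,i=11
  ..... -> .   bit 0 = 0  t=1,i=5
  bits 00010111000100110101110011011100 = 387144924

387144924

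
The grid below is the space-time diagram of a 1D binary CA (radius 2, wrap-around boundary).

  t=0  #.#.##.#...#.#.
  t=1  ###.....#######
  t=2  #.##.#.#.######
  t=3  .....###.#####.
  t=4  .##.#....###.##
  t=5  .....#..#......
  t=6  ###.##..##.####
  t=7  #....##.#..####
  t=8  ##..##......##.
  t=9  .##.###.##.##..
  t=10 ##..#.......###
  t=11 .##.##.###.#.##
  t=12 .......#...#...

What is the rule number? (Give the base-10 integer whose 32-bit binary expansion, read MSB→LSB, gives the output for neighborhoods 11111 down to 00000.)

2476905853

  nb #####: next=#  (t=1,i=0, bit31=1)
  nb ####.: next=.  (t=1,i=1, bit30=0)
  nb ###.#: next=.  (t=2,i=0, bit29=0)
  nb ###..: next=#  (t=1,i=2, bit28=1)
  nb ##.##: next=.  (t=2,i=1, bit27=0)
  nb ##.#.: next=.  (t=0,i=6, bit26=0)
  nb ##..#: next=#  (t=6,i=6, bit25=1)
  nb ##...: next=#  (t=1,i=3, bit24=1)
  nb #.###: next=#  (t=2,i=9, bit23=1)
  nb #.##.: next=.  (t=0,i=4, bit22=0)
  nb #.#.#: next=#  (t=0,i=0, bit21=1)
  nb #.#..: next=.  (t=0,i=7, bit20=0)
  nb #..##: next=.  (t=6,i=7, bit19=0)
  nb #..#.: next=.  (t=5,i=7, bit18=0)
  nb #...#: next=#  (t=0,i=9, bit17=1)
  nb #....: next=.  (t=1,i=4, bit16=0)
  nb .####: next=#  (t=1,i=9, bit15=1)
  nb .###.: next=.  (t=3,i=6, bit14=0)
  nb .##.#: next=.  (t=0,i=5, bit13=0)
  nb .##..: next=#  (t=6,i=5, bit12=1)
  nb .#.##: next=.  (t=0,i=3, bit11=0)
  nb .#.#.: next=#  (t=0,i=1, bit10=1)
  nb .#..#: next=.  (t=5,i=6, bit9=0)
  nb .#...: next=#  (t=0,i=8, bit8=1)
  nb ..###: next=.  (t=1,i=8, bit7=0)
  nb ..##.: next=#  (t=6,i=8, bit6=1)
  nb ..#.#: next=#  (t=0,i=11, bit5=1)
  nb ..#..: next=#  (t=5,i=5, bit4=1)
  nb ...##: next=#  (t=1,i=7, bit3=1)
  nb ...#.: next=#  (t=0,i=10, bit2=1)
  nb ....#: next=.  (t=1,i=6, bit1=0)
  nb .....: next=#  (t=1,i=5, bit0=1)
  bits 10010011101000101001010101111101 = 2476905853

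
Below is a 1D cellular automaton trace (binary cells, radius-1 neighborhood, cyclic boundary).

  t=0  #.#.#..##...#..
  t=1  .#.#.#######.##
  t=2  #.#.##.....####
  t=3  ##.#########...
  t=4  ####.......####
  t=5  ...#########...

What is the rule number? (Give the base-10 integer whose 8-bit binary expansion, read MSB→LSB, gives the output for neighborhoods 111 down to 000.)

  [7] ### => .  t=1,i=6
  [6] ##. => #  t=0,i=8
  [5] #.# => #  t=0,i=1
  [4] #.. => #  t=0,i=5
  [3] .## => #  t=0,i=7
  [2] .#. => .  t=0,i=0
  [1] ..# => #  t=0,i=6
  [0] ... => #  t=0,i=10
  bits 01111011 = 123

123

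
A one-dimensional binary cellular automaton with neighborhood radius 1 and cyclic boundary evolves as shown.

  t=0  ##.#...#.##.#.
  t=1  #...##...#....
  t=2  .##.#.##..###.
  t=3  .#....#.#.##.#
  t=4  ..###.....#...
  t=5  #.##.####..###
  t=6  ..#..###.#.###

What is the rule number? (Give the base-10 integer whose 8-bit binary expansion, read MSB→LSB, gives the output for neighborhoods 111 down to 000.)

153

  ###|#  b7=1 t=2,i=11
  ##.|.  b6=0 t=0,i=1
  #.#|.  b5=0 t=0,i=2
  #..|#  b4=1 t=0,i=4
  .##|#  b3=1 t=0,i=0
  .#.|.  b2=0 t=0,i=3
  ..#|.  b1=0 t=0,i=6
  ...|#  b0=1 t=0,i=5
  bits 10011001 = 153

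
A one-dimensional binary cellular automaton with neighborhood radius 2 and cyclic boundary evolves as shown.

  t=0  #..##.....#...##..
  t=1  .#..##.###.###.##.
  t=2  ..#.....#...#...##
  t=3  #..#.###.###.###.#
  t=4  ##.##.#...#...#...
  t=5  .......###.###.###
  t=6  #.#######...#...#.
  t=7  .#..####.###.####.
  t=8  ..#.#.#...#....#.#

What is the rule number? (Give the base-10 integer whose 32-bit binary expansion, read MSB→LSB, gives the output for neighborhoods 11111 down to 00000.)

  #####|#  b31=1 t=6,i=4
  ####.|#  b30=1 t=6,i=7
  ###.#|.  b29=0 t=1,i=9
  ###..|.  b28=0 t=5,i=17
  ##.##|.  b27=0 t=1,i=6
  ##.#.|.  b26=0 t=4,i=5
  ##..#|#  b25=1 t=0,i=16
  ##...|#  b24=1 t=0,i=5
  #.###|.  b23=0 t=1,i=7
  #.##.|.  b22=0 t=1,i=15
  #.#.#|.  b21=0 t=6,i=0
  #.#..|.  b20=0 t=4,i=6
  #..##|.  b19=0 t=0,i=2
  #..#.|.  b18=0 t=0,i=17
  #...#|#  b17=1 t=0,i=12
  #....|.  b16=0 t=0,i=6
  .####|.  b15=0 t=6,i=3
  .###.|#  b14=1 t=1,i=8
  .##.#|.  b13=0 t=1,i=5
  .##..|#  b12=1 t=0,i=4
  .#.##|#  b11=1 t=3,i=4
  .#.#.|.  b10=0 t=6,i=17
  .#..#|#  b9=1 t=0,i=1
  .#...|#  b8=1 t=0,i=11
  ..###|#  b7=1 t=5,i=7
  ..##.|.  b6=0 t=0,i=3
  ..#.#|#  b5=1 t=3,i=3
  ..#..|.  b4=0 t=0,i=0
  ...##|#  b3=1 t=0,i=13
  ...#.|#  b2=1 t=0,i=9
  ....#|#  b1=1 t=0,i=8
  .....|#  b0=1 t=0,i=7
  bits 11000011000000100101101110101111 = 3271711663

3271711663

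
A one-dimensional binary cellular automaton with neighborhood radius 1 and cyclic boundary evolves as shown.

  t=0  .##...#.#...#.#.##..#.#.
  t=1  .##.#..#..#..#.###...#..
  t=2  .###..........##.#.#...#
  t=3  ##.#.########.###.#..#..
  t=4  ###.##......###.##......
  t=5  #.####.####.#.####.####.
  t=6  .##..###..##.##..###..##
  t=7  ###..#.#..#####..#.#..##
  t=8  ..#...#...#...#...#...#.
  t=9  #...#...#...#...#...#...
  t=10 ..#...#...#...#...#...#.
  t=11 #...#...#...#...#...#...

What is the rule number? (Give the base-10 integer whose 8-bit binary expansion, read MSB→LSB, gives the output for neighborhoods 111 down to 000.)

105

  ### -> .   bit 7 = 0  t=1,i=16
  ##. -> #   bit 6 = 1  t=0,i=2
  #.# -> #   bit 5 = 1  t=0,i=7
  #.. -> .   bit 4 = 0  t=0,i=3
  .## -> #   bit 3 = 1  t=0,i=1
  .#. -> .   bit 2 = 0  t=0,i=6
  ..# -> .   bit 1 = 0  t=0,i=0
  ... -> #   bit 0 = 1  t=0,i=4
  bits 01101001 = 105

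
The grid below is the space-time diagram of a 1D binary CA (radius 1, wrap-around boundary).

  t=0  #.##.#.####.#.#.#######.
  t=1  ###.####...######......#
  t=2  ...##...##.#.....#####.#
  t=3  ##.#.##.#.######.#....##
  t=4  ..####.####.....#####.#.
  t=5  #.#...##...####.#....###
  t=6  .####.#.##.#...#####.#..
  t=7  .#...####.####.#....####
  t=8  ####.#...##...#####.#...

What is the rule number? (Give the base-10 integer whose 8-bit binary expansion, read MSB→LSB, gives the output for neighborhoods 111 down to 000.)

  ###|.  b7=0 t=0,i=8
  ##.|.  b6=0 t=0,i=3
  #.#|#  b5=1 t=0,i=1
  #..|#  b4=1 t=1,i=8
  .##|#  b3=1 t=0,i=2
  .#.|#  b2=1 t=0,i=0
  ..#|.  b1=0 t=1,i=10
  ...|#  b0=1 t=1,i=9
  bits 00111101 = 61

61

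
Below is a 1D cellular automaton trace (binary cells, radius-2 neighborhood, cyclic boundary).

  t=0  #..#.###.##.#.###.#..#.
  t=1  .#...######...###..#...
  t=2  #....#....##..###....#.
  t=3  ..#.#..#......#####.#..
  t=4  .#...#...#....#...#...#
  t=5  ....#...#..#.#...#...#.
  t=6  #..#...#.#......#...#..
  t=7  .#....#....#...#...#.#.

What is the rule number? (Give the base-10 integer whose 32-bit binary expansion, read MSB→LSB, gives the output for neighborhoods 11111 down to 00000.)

  ##### -> .   bit 31 = 0  t=1,i=7
  ####. -> .   bit 30 = 0  t=1,i=9
  ###.# -> #   bit 29 = 1  t=0,i=7
  ###.. -> #   bit 28 = 1  t=1,i=10
  ##.## -> #   bit 27 = 1  t=0,i=8
  ##.#. -> .   bit 26 = 0  t=0,i=11
  ##..# -> .   bit 25 = 0  t=1,i=17
  ##... -> #   bit 24 = 1  t=1,i=11
  #.### -> #   bit 23 = 1  t=0,i=5
  #.##. -> #   bit 22 = 1  t=0,i=9
  #.#.# -> .   bit 21 = 0  t=0,i=12
  #.#.. -> .   bit 20 = 0  t=0,i=0
  #..## -> .   bit 19 = 0  t=2,i=13
  #..#. -> .   bit 18 = 0  t=0,i=2
  #...# -> .   bit 17 = 0  t=1,i=3
  #.... -> #   bit 16 = 1  t=1,i=21
  .#### -> .   bit 15 = 0  t=1,i=6
  .###. -> #   bit 14 = 1  t=0,i=6
  .##.# -> #   bit 13 = 1  t=0,i=10
  .##.. -> .   bit 12 = 0  t=2,i=11
  .#.## -> .   bit 11 = 0  t=0,i=4
  .#.#. -> .   bit 10 = 0  t=0,i=22
  .#..# -> #   bit 9 = 1  t=0,i=1
  .#... -> .   bit 8 = 0  t=1,i=2
  ..### -> #   bit 7 = 1  t=1,i=5
  ..##. -> .   bit 6 = 0  t=2,i=10
  ..#.# -> .   bit 5 = 0  t=0,i=3
  ..#.. -> .   bit 4 = 0  t=1,i=1
  ...## -> .   bit 3 = 0  t=1,i=4
  ...#. -> #   bit 2 = 1  t=1,i=0
  ....# -> .   bit 1 = 0  t=1,i=22
  ..... -> .   bit 0 = 0  t=3,i=10
  bits 00111001110000010110001010000100 = 968974980

968974980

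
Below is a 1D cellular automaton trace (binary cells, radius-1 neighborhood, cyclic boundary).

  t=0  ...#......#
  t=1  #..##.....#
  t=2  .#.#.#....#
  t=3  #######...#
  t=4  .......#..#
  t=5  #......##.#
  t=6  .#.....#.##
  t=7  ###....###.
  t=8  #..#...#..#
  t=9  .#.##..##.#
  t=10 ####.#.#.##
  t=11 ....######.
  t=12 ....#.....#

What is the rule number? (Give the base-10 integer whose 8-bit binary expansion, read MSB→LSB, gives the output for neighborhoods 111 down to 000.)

60

  [7] ### => .  t=3,i=0
  [6] ##. => .  t=1,i=0
  [5] #.# => #  t=2,i=0
  [4] #.. => #  t=0,i=0
  [3] .## => #  t=1,i=3
  [2] .#. => #  t=0,i=3
  [1] ..# => .  t=0,i=2
  [0] ... => .  t=0,i=1
  bits 00111100 = 60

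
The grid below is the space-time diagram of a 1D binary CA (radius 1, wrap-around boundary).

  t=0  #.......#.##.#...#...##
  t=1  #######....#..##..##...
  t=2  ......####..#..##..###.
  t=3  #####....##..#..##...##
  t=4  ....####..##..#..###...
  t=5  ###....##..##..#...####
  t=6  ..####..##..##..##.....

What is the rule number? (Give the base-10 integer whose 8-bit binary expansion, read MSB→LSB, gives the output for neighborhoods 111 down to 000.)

81

  [7] ### => .  t=0,i=22
  [6] ##. => #  t=0,i=0
  [5] #.# => .  t=0,i=9
  [4] #.. => #  t=0,i=1
  [3] .## => .  t=0,i=10
  [2] .#. => .  t=0,i=8
  [1] ..# => .  t=0,i=7
  [0] ... => #  t=0,i=2
  bits 01010001 = 81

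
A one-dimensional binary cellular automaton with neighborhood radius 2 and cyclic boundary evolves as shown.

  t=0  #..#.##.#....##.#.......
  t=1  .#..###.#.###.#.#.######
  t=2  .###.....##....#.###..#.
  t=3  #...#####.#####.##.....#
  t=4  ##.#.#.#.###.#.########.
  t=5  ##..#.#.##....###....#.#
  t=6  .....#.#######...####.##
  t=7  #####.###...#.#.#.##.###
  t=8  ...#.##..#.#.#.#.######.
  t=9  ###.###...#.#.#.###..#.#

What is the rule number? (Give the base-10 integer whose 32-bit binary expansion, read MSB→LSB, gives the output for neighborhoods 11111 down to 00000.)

1239006735

  [31] ##### => .  t=1,i=20
  [30] ####. => #  t=1,i=22
  [29] ###.# => .  t=1,i=6
  [28] ###.. => .  t=2,i=3
  [27] ##.## => #  t=3,i=9
  [26] ##.#. => .  t=0,i=7
  [25] ##..# => .  t=2,i=20
  [24] ##... => #  t=2,i=4
  [23] #.### => #  t=1,i=10
  [22] #.##. => #  t=0,i=5
  [21] #.#.# => .  t=1,i=8
  [20] #.#.. => #  t=0,i=8
  [19] #..## => #  t=1,i=3
  [18] #..#. => .  t=0,i=2
  [17] #...# => .  t=3,i=2
  [16] #.... => #  t=0,i=10
  [15] .#### => #  t=1,i=19
  [14] .###. => .  t=1,i=5
  [13] .##.# => #  t=0,i=6
  [12] .##.. => #  t=2,i=10
  [11] .#.## => #  t=0,i=4
  [10] .#.#. => #  t=1,i=15
  [9] .#..# => #  t=0,i=1
  [8] .#... => .  t=0,i=9
  [7] ..### => .  t=1,i=4
  [6] ..##. => .  t=0,i=13
  [5] ..#.# => .  t=0,i=3
  [4] ..#.. => .  t=0,i=0
  [3] ...## => #  t=0,i=12
  [2] ...#. => #  t=0,i=23
  [1] ....# => #  t=0,i=11
  [0] ..... => #  t=0,i=19
  bits 01001001110110011011111000001111 = 1239006735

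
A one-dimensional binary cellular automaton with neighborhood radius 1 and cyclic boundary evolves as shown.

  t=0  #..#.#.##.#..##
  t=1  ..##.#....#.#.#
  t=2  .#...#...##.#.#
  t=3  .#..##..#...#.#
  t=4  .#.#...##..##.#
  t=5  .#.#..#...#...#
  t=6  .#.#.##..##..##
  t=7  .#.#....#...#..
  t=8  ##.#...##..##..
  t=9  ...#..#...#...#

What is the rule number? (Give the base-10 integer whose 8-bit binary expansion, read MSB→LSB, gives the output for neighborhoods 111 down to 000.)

134

  nb ###: next=#  (t=0,i=14, bit7=1)
  nb ##.: next=.  (t=0,i=0, bit6=0)
  nb #.#: next=.  (t=0,i=4, bit5=0)
  nb #..: next=.  (t=0,i=1, bit4=0)
  nb .##: next=.  (t=0,i=7, bit3=0)
  nb .#.: next=#  (t=0,i=3, bit2=1)
  nb ..#: next=#  (t=0,i=2, bit1=1)
  nb ...: next=.  (t=1,i=7, bit0=0)
  bits 10000110 = 134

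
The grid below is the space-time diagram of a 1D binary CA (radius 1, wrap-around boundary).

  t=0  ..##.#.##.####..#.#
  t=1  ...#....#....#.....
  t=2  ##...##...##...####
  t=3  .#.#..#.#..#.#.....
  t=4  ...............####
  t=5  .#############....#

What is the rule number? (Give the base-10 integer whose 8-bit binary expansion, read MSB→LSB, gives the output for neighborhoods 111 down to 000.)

  ### -> .   bit 7 = 0  t=0,i=11
  ##. -> #   bit 6 = 1  t=0,i=3
  #.# -> .   bit 5 = 0  t=0,i=4
  #.. -> .   bit 4 = 0  t=0,i=0
  .## -> .   bit 3 = 0  t=0,i=2
  .#. -> .   bit 2 = 0  t=0,i=5
  ..# -> .   bit 1 = 0  t=0,i=1
  ... -> #   bit 0 = 1  t=1,i=0
  bits 01000001 = 65

65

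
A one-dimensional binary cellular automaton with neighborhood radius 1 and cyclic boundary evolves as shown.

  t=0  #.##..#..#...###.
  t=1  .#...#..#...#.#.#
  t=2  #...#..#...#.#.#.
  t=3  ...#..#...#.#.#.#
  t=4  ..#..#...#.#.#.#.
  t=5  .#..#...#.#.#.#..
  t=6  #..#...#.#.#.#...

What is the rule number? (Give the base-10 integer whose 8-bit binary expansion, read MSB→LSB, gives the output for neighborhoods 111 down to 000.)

162

  nb ###: next=#  (t=0,i=14, bit7=1)
  nb ##.: next=.  (t=0,i=3, bit6=0)
  nb #.#: next=#  (t=0,i=1, bit5=1)
  nb #..: next=.  (t=0,i=4, bit4=0)
  nb .##: next=.  (t=0,i=2, bit3=0)
  nb .#.: next=.  (t=0,i=0, bit2=0)
  nb ..#: next=#  (t=0,i=5, bit1=1)
  nb ...: next=.  (t=0,i=11, bit0=0)
  bits 10100010 = 162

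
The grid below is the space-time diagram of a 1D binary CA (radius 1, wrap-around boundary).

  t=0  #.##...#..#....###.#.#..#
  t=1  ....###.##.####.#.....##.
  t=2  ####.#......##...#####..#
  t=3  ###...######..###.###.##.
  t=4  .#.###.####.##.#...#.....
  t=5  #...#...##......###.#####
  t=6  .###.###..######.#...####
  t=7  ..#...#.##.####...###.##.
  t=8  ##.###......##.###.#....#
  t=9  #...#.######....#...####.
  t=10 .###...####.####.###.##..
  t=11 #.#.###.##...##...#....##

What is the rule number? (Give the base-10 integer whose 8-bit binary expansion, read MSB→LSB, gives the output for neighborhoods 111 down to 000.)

  [7] ### => #  t=0,i=16
  [6] ##. => .  t=0,i=0
  [5] #.# => .  t=0,i=1
  [4] #.. => #  t=0,i=4
  [3] .## => .  t=0,i=2
  [2] .#. => .  t=0,i=7
  [1] ..# => #  t=0,i=6
  [0] ... => #  t=0,i=5
  bits 10010011 = 147

147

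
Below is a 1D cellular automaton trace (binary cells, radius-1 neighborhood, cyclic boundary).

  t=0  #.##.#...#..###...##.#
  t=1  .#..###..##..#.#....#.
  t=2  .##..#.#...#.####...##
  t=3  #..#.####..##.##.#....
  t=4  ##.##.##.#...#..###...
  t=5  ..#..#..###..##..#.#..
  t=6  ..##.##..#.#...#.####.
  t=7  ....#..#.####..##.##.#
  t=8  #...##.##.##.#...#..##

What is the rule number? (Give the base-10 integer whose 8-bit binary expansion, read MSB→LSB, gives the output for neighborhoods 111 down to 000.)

180

  [7] ### => #  t=0,i=13
  [6] ##. => .  t=0,i=0
  [5] #.# => #  t=0,i=1
  [4] #.. => #  t=0,i=6
  [3] .## => .  t=0,i=2
  [2] .#. => #  t=0,i=5
  [1] ..# => .  t=0,i=8
  [0] ... => .  t=0,i=7
  bits 10110100 = 180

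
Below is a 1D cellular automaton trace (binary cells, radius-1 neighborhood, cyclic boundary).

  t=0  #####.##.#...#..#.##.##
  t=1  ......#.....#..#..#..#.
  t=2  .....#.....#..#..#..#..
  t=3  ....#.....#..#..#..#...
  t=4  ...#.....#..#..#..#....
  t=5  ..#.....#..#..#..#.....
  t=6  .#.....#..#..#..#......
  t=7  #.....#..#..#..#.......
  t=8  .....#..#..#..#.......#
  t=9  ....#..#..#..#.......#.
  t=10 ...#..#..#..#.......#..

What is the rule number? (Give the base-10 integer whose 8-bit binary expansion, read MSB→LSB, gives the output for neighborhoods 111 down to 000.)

10

  ### -> .   bit 7 = 0  t=0,i=0
  ##. -> .   bit 6 = 0  t=0,i=4
  #.# -> .   bit 5 = 0  t=0,i=5
  #.. -> .   bit 4 = 0  t=0,i=10
  .## -> #   bit 3 = 1  t=0,i=6
  .#. -> .   bit 2 = 0  t=0,i=9
  ..# -> #   bit 1 = 1  t=0,i=12
  ... -> .   bit 0 = 0  t=0,i=11
  bits 00001010 = 10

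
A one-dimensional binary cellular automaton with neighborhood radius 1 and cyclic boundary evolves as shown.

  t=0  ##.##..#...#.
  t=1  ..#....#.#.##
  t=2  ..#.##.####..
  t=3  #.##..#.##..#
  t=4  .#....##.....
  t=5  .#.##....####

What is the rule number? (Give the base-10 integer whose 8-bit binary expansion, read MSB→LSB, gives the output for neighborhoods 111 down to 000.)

165

  ### -> #   bit 7 = 1  t=2,i=8
  ##. -> .   bit 6 = 0  t=0,i=1
  #.# -> #   bit 5 = 1  t=0,i=2
  #.. -> .   bit 4 = 0  t=0,i=5
  .## -> .   bit 3 = 0  t=0,i=0
  .#. -> #   bit 2 = 1  t=0,i=7
  ..# -> .   bit 1 = 0  t=0,i=6
  ... -> #   bit 0 = 1  t=0,i=9
  bits 10100101 = 165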